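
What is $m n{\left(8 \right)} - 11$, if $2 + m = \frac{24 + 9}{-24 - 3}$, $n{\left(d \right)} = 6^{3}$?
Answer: $-707$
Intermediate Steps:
$n{\left(d \right)} = 216$
$m = - \frac{29}{9}$ ($m = -2 + \frac{24 + 9}{-24 - 3} = -2 + \frac{33}{-27} = -2 + 33 \left(- \frac{1}{27}\right) = -2 - \frac{11}{9} = - \frac{29}{9} \approx -3.2222$)
$m n{\left(8 \right)} - 11 = \left(- \frac{29}{9}\right) 216 - 11 = -696 - 11 = -707$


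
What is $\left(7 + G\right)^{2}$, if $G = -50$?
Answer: $1849$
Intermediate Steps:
$\left(7 + G\right)^{2} = \left(7 - 50\right)^{2} = \left(-43\right)^{2} = 1849$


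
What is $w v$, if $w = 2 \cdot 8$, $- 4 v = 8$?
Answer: $-32$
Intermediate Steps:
$v = -2$ ($v = \left(- \frac{1}{4}\right) 8 = -2$)
$w = 16$
$w v = 16 \left(-2\right) = -32$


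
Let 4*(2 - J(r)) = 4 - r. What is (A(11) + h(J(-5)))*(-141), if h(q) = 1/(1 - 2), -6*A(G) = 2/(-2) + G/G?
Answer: 141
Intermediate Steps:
A(G) = 0 (A(G) = -(2/(-2) + G/G)/6 = -(2*(-1/2) + 1)/6 = -(-1 + 1)/6 = -1/6*0 = 0)
J(r) = 1 + r/4 (J(r) = 2 - (4 - r)/4 = 2 + (-1 + r/4) = 1 + r/4)
h(q) = -1 (h(q) = 1/(-1) = -1)
(A(11) + h(J(-5)))*(-141) = (0 - 1)*(-141) = -1*(-141) = 141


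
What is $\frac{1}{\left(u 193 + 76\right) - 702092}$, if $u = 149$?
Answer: $- \frac{1}{673259} \approx -1.4853 \cdot 10^{-6}$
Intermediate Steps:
$\frac{1}{\left(u 193 + 76\right) - 702092} = \frac{1}{\left(149 \cdot 193 + 76\right) - 702092} = \frac{1}{\left(28757 + 76\right) - 702092} = \frac{1}{28833 - 702092} = \frac{1}{-673259} = - \frac{1}{673259}$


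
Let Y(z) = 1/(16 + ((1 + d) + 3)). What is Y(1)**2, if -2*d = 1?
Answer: 4/1521 ≈ 0.0026299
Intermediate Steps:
d = -1/2 (d = -1/2*1 = -1/2 ≈ -0.50000)
Y(z) = 2/39 (Y(z) = 1/(16 + ((1 - 1/2) + 3)) = 1/(16 + (1/2 + 3)) = 1/(16 + 7/2) = 1/(39/2) = 2/39)
Y(1)**2 = (2/39)**2 = 4/1521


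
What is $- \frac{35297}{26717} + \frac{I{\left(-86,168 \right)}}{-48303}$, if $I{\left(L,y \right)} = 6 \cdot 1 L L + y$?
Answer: $- \frac{965011013}{430170417} \approx -2.2433$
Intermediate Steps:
$I{\left(L,y \right)} = y + 6 L^{2}$ ($I{\left(L,y \right)} = 6 L L + y = 6 L^{2} + y = y + 6 L^{2}$)
$- \frac{35297}{26717} + \frac{I{\left(-86,168 \right)}}{-48303} = - \frac{35297}{26717} + \frac{168 + 6 \left(-86\right)^{2}}{-48303} = \left(-35297\right) \frac{1}{26717} + \left(168 + 6 \cdot 7396\right) \left(- \frac{1}{48303}\right) = - \frac{35297}{26717} + \left(168 + 44376\right) \left(- \frac{1}{48303}\right) = - \frac{35297}{26717} + 44544 \left(- \frac{1}{48303}\right) = - \frac{35297}{26717} - \frac{14848}{16101} = - \frac{965011013}{430170417}$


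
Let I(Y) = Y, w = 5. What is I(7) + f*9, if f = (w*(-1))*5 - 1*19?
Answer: -389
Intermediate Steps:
f = -44 (f = (5*(-1))*5 - 1*19 = -5*5 - 19 = -25 - 19 = -44)
I(7) + f*9 = 7 - 44*9 = 7 - 396 = -389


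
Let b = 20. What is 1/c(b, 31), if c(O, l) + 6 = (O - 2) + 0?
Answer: 1/12 ≈ 0.083333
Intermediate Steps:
c(O, l) = -8 + O (c(O, l) = -6 + ((O - 2) + 0) = -6 + ((-2 + O) + 0) = -6 + (-2 + O) = -8 + O)
1/c(b, 31) = 1/(-8 + 20) = 1/12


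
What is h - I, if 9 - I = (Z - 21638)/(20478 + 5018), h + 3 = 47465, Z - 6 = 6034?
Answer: 604923045/12748 ≈ 47452.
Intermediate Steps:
Z = 6040 (Z = 6 + 6034 = 6040)
h = 47462 (h = -3 + 47465 = 47462)
I = 122531/12748 (I = 9 - (6040 - 21638)/(20478 + 5018) = 9 - (-15598)/25496 = 9 - 1*(-7799/12748) = 9 + 7799/12748 = 122531/12748 ≈ 9.6118)
h - I = 47462 - 1*122531/12748 = 47462 - 122531/12748 = 604923045/12748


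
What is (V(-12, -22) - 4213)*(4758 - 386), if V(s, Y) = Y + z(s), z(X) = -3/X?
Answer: -18514327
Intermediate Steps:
V(s, Y) = Y - 3/s
(V(-12, -22) - 4213)*(4758 - 386) = ((-22 - 3/(-12)) - 4213)*(4758 - 386) = ((-22 - 3*(-1/12)) - 4213)*4372 = ((-22 + ¼) - 4213)*4372 = (-87/4 - 4213)*4372 = -16939/4*4372 = -18514327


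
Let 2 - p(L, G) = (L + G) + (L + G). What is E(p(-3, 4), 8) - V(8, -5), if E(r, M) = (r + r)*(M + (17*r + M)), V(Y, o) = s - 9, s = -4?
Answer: 13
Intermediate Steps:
p(L, G) = 2 - 2*G - 2*L (p(L, G) = 2 - ((L + G) + (L + G)) = 2 - ((G + L) + (G + L)) = 2 - (2*G + 2*L) = 2 + (-2*G - 2*L) = 2 - 2*G - 2*L)
V(Y, o) = -13 (V(Y, o) = -4 - 9 = -13)
E(r, M) = 2*r*(2*M + 17*r) (E(r, M) = (2*r)*(M + (M + 17*r)) = (2*r)*(2*M + 17*r) = 2*r*(2*M + 17*r))
E(p(-3, 4), 8) - V(8, -5) = 2*(2 - 2*4 - 2*(-3))*(2*8 + 17*(2 - 2*4 - 2*(-3))) - 1*(-13) = 2*(2 - 8 + 6)*(16 + 17*(2 - 8 + 6)) + 13 = 2*0*(16 + 17*0) + 13 = 2*0*(16 + 0) + 13 = 2*0*16 + 13 = 0 + 13 = 13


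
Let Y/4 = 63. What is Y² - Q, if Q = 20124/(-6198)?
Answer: 65602986/1033 ≈ 63507.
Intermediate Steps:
Y = 252 (Y = 4*63 = 252)
Q = -3354/1033 (Q = 20124*(-1/6198) = -3354/1033 ≈ -3.2469)
Y² - Q = 252² - 1*(-3354/1033) = 63504 + 3354/1033 = 65602986/1033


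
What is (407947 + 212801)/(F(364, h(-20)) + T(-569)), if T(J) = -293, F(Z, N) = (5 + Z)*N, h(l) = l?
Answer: -620748/7673 ≈ -80.900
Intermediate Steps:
F(Z, N) = N*(5 + Z)
(407947 + 212801)/(F(364, h(-20)) + T(-569)) = (407947 + 212801)/(-20*(5 + 364) - 293) = 620748/(-20*369 - 293) = 620748/(-7380 - 293) = 620748/(-7673) = 620748*(-1/7673) = -620748/7673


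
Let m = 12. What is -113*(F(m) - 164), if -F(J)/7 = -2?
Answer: 16950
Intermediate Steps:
F(J) = 14 (F(J) = -7*(-2) = 14)
-113*(F(m) - 164) = -113*(14 - 164) = -113*(-150) = 16950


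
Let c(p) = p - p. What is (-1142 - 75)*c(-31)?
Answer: 0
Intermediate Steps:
c(p) = 0
(-1142 - 75)*c(-31) = (-1142 - 75)*0 = -1217*0 = 0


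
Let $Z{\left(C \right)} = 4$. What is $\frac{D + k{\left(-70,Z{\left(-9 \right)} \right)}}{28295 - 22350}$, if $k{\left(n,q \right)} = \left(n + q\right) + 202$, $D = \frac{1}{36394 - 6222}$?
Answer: $\frac{4103393}{179372540} \approx 0.022876$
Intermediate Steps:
$D = \frac{1}{30172} \approx 3.3143 \cdot 10^{-5}$
$k{\left(n,q \right)} = 202 + n + q$
$\frac{D + k{\left(-70,Z{\left(-9 \right)} \right)}}{28295 - 22350} = \frac{\frac{1}{30172} + \left(202 - 70 + 4\right)}{28295 - 22350} = \frac{\frac{1}{30172} + 136}{5945} = \frac{4103393}{30172} \cdot \frac{1}{5945} = \frac{4103393}{179372540}$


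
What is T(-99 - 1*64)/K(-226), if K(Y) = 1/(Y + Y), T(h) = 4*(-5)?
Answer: 9040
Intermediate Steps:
T(h) = -20
K(Y) = 1/(2*Y)
T(-99 - 1*64)/K(-226) = -20/((½)/(-226)) = -20/((½)*(-1/226)) = -20/(-1/452) = -20*(-452) = 9040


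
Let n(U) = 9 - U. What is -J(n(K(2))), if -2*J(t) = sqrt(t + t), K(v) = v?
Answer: sqrt(14)/2 ≈ 1.8708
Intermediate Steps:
J(t) = -sqrt(2)*sqrt(t)/2 (J(t) = -sqrt(t + t)/2 = -sqrt(2)*sqrt(t)/2)
-J(n(K(2))) = -(-1)*sqrt(2)*sqrt(9 - 1*2)/2 = -(-1)*sqrt(2)*sqrt(9 - 2)/2 = -(-1)*sqrt(2)*sqrt(7)/2 = -(-1)*sqrt(14)/2 = sqrt(14)/2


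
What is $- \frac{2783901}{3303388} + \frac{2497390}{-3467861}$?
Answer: $- \frac{17904029863081}{11455690413068} \approx -1.5629$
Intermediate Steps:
$- \frac{2783901}{3303388} + \frac{2497390}{-3467861} = \left(-2783901\right) \frac{1}{3303388} + 2497390 \left(- \frac{1}{3467861}\right) = - \frac{2783901}{3303388} - \frac{2497390}{3467861} = - \frac{17904029863081}{11455690413068}$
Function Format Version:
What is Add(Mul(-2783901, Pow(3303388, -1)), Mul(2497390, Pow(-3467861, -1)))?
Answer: Rational(-17904029863081, 11455690413068) ≈ -1.5629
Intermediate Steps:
Add(Mul(-2783901, Pow(3303388, -1)), Mul(2497390, Pow(-3467861, -1))) = Add(Mul(-2783901, Rational(1, 3303388)), Mul(2497390, Rational(-1, 3467861))) = Add(Rational(-2783901, 3303388), Rational(-2497390, 3467861)) = Rational(-17904029863081, 11455690413068)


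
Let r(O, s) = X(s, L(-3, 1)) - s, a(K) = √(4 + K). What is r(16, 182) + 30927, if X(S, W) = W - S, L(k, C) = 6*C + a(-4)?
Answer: 30569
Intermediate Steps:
L(k, C) = 6*C (L(k, C) = 6*C + √(4 - 4) = 6*C + √0 = 6*C + 0 = 6*C)
r(O, s) = 6 - 2*s (r(O, s) = (6*1 - s) - s = (6 - s) - s = 6 - 2*s)
r(16, 182) + 30927 = (6 - 2*182) + 30927 = (6 - 364) + 30927 = -358 + 30927 = 30569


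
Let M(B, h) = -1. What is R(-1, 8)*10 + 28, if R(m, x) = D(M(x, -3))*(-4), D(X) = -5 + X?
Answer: 268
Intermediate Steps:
R(m, x) = 24 (R(m, x) = (-5 - 1)*(-4) = -6*(-4) = 24)
R(-1, 8)*10 + 28 = 24*10 + 28 = 240 + 28 = 268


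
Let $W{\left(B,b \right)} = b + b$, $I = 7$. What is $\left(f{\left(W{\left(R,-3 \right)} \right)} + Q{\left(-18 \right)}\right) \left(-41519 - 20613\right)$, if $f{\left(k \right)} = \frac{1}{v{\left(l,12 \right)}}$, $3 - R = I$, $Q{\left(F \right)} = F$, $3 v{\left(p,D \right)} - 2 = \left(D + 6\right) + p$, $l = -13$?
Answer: $1091748$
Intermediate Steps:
$v{\left(p,D \right)} = \frac{8}{3} + \frac{D}{3} + \frac{p}{3}$ ($v{\left(p,D \right)} = \frac{2}{3} + \frac{\left(D + 6\right) + p}{3} = \frac{2}{3} + \frac{\left(6 + D\right) + p}{3} = \frac{2}{3} + \frac{6 + D + p}{3} = \frac{2}{3} + \left(2 + \frac{D}{3} + \frac{p}{3}\right) = \frac{8}{3} + \frac{D}{3} + \frac{p}{3}$)
$R = -4$ ($R = 3 - 7 = -4$)
$W{\left(B,b \right)} = 2 b$
$f{\left(k \right)} = \frac{3}{7}$ ($f{\left(k \right)} = \frac{1}{\frac{8}{3} + \frac{1}{3} \cdot 12 + \frac{1}{3} \left(-13\right)} = \frac{1}{\frac{8}{3} + 4 - \frac{13}{3}} = \frac{1}{\frac{7}{3}} = \frac{3}{7}$)
$\left(f{\left(W{\left(R,-3 \right)} \right)} + Q{\left(-18 \right)}\right) \left(-41519 - 20613\right) = \left(\frac{3}{7} - 18\right) \left(-41519 - 20613\right) = \left(- \frac{123}{7}\right) \left(-62132\right) = 1091748$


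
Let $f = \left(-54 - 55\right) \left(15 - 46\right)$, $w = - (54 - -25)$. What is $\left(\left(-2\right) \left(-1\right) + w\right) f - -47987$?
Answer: $-212196$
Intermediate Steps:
$w = -79$ ($w = - (54 + 25) = \left(-1\right) 79 = -79$)
$f = 3379$ ($f = \left(-109\right) \left(-31\right) = 3379$)
$\left(\left(-2\right) \left(-1\right) + w\right) f - -47987 = \left(\left(-2\right) \left(-1\right) - 79\right) 3379 - -47987 = \left(2 - 79\right) 3379 + 47987 = \left(-77\right) 3379 + 47987 = -260183 + 47987 = -212196$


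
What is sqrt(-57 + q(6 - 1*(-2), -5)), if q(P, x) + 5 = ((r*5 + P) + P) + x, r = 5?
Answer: I*sqrt(26) ≈ 5.099*I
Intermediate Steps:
q(P, x) = 20 + x + 2*P (q(P, x) = -5 + (((5*5 + P) + P) + x) = -5 + (((25 + P) + P) + x) = -5 + ((25 + 2*P) + x) = -5 + (25 + x + 2*P) = 20 + x + 2*P)
sqrt(-57 + q(6 - 1*(-2), -5)) = sqrt(-57 + (20 - 5 + 2*(6 - 1*(-2)))) = sqrt(-57 + (20 - 5 + 2*(6 + 2))) = sqrt(-57 + (20 - 5 + 2*8)) = sqrt(-57 + (20 - 5 + 16)) = sqrt(-57 + 31) = sqrt(-26) = I*sqrt(26)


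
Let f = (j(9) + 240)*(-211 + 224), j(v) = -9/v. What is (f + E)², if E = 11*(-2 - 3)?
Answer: 9314704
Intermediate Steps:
f = 3107 (f = (-9/9 + 240)*(-211 + 224) = (-9*⅑ + 240)*13 = (-1 + 240)*13 = 239*13 = 3107)
E = -55 (E = 11*(-5) = -55)
(f + E)² = (3107 - 55)² = 3052² = 9314704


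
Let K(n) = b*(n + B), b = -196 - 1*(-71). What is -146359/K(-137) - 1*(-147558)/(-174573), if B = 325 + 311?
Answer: 5448799819/3629663625 ≈ 1.5012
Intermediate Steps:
b = -125 (b = -196 + 71 = -125)
B = 636
K(n) = -79500 - 125*n (K(n) = -125*(n + 636) = -125*(636 + n) = -79500 - 125*n)
-146359/K(-137) - 1*(-147558)/(-174573) = -146359/(-79500 - 125*(-137)) - 1*(-147558)/(-174573) = -146359/(-79500 + 17125) + 147558*(-1/174573) = -146359/(-62375) - 49186/58191 = -146359*(-1/62375) - 49186/58191 = 146359/62375 - 49186/58191 = 5448799819/3629663625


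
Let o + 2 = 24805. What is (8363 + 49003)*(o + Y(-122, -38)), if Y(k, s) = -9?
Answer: 1422332604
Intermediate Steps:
o = 24803 (o = -2 + 24805 = 24803)
(8363 + 49003)*(o + Y(-122, -38)) = (8363 + 49003)*(24803 - 9) = 57366*24794 = 1422332604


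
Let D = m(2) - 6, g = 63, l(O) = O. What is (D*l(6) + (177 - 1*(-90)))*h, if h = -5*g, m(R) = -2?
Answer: -68985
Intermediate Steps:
D = -8 (D = -2 - 6 = -8)
h = -315 (h = -5*63 = -315)
(D*l(6) + (177 - 1*(-90)))*h = (-8*6 + (177 - 1*(-90)))*(-315) = (-48 + (177 + 90))*(-315) = (-48 + 267)*(-315) = 219*(-315) = -68985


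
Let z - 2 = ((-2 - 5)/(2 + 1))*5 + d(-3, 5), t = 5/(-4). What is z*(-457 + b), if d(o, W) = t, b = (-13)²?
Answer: 3144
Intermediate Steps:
t = -5/4 (t = 5*(-¼) = -5/4 ≈ -1.2500)
b = 169
d(o, W) = -5/4
z = -131/12 (z = 2 + (((-2 - 5)/(2 + 1))*5 - 5/4) = 2 + (-7/3*5 - 5/4) = 2 + (-35/3 - 5/4) = 2 - 155/12 = -131/12 ≈ -10.917)
z*(-457 + b) = -131*(-457 + 169)/12 = -131/12*(-288) = 3144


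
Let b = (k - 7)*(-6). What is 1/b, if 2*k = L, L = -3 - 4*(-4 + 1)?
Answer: 1/15 ≈ 0.066667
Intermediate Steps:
L = 9 (L = -3 - 4*(-3) = -3 + 12 = 9)
k = 9/2 (k = (½)*9 = 9/2 ≈ 4.5000)
b = 15 (b = (9/2 - 7)*(-6) = -5/2*(-6) = 15)
1/b = 1/15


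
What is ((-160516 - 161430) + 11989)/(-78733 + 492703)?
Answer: -103319/137990 ≈ -0.74874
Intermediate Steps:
((-160516 - 161430) + 11989)/(-78733 + 492703) = (-321946 + 11989)/413970 = -309957*1/413970 = -103319/137990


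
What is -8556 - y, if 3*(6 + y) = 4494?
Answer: -10048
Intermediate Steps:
y = 1492 (y = -6 + (⅓)*4494 = -6 + 1498 = 1492)
-8556 - y = -8556 - 1*1492 = -8556 - 1492 = -10048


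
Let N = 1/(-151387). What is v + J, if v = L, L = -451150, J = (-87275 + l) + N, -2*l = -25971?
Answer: -159089419175/302774 ≈ -5.2544e+5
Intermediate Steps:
N = -1/151387 ≈ -6.6056e-6
l = 25971/2 (l = -1/2*(-25971) = 25971/2 ≈ 12986.)
J = -22492929075/302774 (J = (-87275 + 25971/2) - 1/151387 = -148579/2 - 1/151387 = -22492929075/302774 ≈ -74290.)
v = -451150
v + J = -451150 - 22492929075/302774 = -159089419175/302774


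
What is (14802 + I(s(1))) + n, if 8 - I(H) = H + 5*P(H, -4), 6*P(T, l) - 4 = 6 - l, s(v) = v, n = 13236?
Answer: 84100/3 ≈ 28033.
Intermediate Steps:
P(T, l) = 5/3 - l/6 (P(T, l) = ⅔ + (6 - l)/6 = ⅔ + (1 - l/6) = 5/3 - l/6)
I(H) = -11/3 - H (I(H) = 8 - (H + 5*(5/3 - ⅙*(-4))) = 8 - (H + 5*(5/3 + ⅔)) = 8 - (H + 5*(7/3)) = 8 - (H + 35/3) = 8 - (35/3 + H) = 8 + (-35/3 - H) = -11/3 - H)
(14802 + I(s(1))) + n = (14802 + (-11/3 - 1*1)) + 13236 = (14802 + (-11/3 - 1)) + 13236 = (14802 - 14/3) + 13236 = 44392/3 + 13236 = 84100/3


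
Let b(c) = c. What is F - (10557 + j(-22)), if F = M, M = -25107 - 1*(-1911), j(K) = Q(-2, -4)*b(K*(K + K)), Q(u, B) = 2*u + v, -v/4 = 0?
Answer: -29881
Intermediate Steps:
v = 0 (v = -4*0 = 0)
Q(u, B) = 2*u (Q(u, B) = 2*u + 0 = 2*u)
j(K) = -8*K**2 (j(K) = (2*(-2))*(K*(K + K)) = -4*K*2*K = -8*K**2)
M = -23196 (M = -25107 + 1911 = -23196)
F = -23196
F - (10557 + j(-22)) = -23196 - (10557 - 8*(-22)**2) = -23196 - (10557 - 8*484) = -23196 - (10557 - 3872) = -23196 - 1*6685 = -23196 - 6685 = -29881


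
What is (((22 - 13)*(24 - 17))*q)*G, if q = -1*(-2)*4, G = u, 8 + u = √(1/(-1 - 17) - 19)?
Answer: -4032 + 588*I*√14 ≈ -4032.0 + 2200.1*I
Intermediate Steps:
u = -8 + 7*I*√14/6 (u = -8 + √(1/(-1 - 17) - 19) = -8 + √(1/(-18) - 19) = -8 + √(-1/18 - 19) = -8 + √(-343/18) = -8 + 7*I*√14/6 ≈ -8.0 + 4.3653*I)
G = -8 + 7*I*√14/6 ≈ -8.0 + 4.3653*I
q = 8 (q = 2*4 = 8)
(((22 - 13)*(24 - 17))*q)*G = (((22 - 13)*(24 - 17))*8)*(-8 + 7*I*√14/6) = ((9*7)*8)*(-8 + 7*I*√14/6) = (63*8)*(-8 + 7*I*√14/6) = 504*(-8 + 7*I*√14/6) = -4032 + 588*I*√14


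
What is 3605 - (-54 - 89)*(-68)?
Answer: -6119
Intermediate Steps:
3605 - (-54 - 89)*(-68) = 3605 - (-143)*(-68) = 3605 - 1*9724 = 3605 - 9724 = -6119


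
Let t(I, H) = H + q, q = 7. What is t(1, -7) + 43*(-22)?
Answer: -946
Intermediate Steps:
t(I, H) = 7 + H (t(I, H) = H + 7 = 7 + H)
t(1, -7) + 43*(-22) = (7 - 7) + 43*(-22) = 0 - 946 = -946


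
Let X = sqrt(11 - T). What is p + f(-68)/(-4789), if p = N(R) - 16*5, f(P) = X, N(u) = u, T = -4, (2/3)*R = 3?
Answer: -151/2 - sqrt(15)/4789 ≈ -75.501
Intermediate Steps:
R = 9/2 (R = (3/2)*3 = 9/2 ≈ 4.5000)
X = sqrt(15) (X = sqrt(11 - 1*(-4)) = sqrt(11 + 4) = sqrt(15) ≈ 3.8730)
f(P) = sqrt(15)
p = -151/2 (p = 9/2 - 16*5 = 9/2 - 80 = -151/2 ≈ -75.500)
p + f(-68)/(-4789) = -151/2 + sqrt(15)/(-4789) = -151/2 + sqrt(15)*(-1/4789) = -151/2 - sqrt(15)/4789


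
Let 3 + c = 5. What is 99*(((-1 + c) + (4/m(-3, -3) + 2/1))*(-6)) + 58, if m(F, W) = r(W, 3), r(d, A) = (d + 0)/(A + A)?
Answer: 3028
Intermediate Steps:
c = 2 (c = -3 + 5 = 2)
r(d, A) = d/(2*A) (r(d, A) = d/((2*A)) = d*(1/(2*A)) = d/(2*A))
m(F, W) = W/6 (m(F, W) = (1/2)*W/3 = (1/2)*W*(1/3) = W/6)
99*(((-1 + c) + (4/m(-3, -3) + 2/1))*(-6)) + 58 = 99*(((-1 + 2) + (4/(((1/6)*(-3))) + 2/1))*(-6)) + 58 = 99*((1 + (4/(-1/2) + 2*1))*(-6)) + 58 = 99*((1 + (4*(-2) + 2))*(-6)) + 58 = 99*((1 + (-8 + 2))*(-6)) + 58 = 99*((1 - 6)*(-6)) + 58 = 99*(-5*(-6)) + 58 = 99*30 + 58 = 2970 + 58 = 3028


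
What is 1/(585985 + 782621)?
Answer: 1/1368606 ≈ 7.3067e-7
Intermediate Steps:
1/(585985 + 782621) = 1/1368606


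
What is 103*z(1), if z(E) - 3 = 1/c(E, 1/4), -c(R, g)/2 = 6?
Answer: 3605/12 ≈ 300.42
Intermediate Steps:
c(R, g) = -12 (c(R, g) = -2*6 = -12)
z(E) = 35/12 (z(E) = 3 + 1/(-12) = 3 - 1/12 = 35/12)
103*z(1) = 103*(35/12) = 3605/12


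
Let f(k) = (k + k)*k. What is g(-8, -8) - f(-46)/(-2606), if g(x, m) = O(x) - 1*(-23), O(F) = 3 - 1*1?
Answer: 34691/1303 ≈ 26.624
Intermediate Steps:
f(k) = 2*k**2 (f(k) = (2*k)*k = 2*k**2)
O(F) = 2 (O(F) = 3 - 1 = 2)
g(x, m) = 25 (g(x, m) = 2 - 1*(-23) = 2 + 23 = 25)
g(-8, -8) - f(-46)/(-2606) = 25 - 2*(-46)**2/(-2606) = 25 - 2*2116*(-1)/2606 = 25 - 4232*(-1)/2606 = 25 - 1*(-2116/1303) = 25 + 2116/1303 = 34691/1303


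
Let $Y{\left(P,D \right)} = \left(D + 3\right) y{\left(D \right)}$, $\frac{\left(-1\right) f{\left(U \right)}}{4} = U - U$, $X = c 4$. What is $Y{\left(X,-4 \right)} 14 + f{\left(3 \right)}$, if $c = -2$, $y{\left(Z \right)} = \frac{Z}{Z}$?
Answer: $-14$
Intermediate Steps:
$y{\left(Z \right)} = 1$
$X = -8$ ($X = \left(-2\right) 4 = -8$)
$f{\left(U \right)} = 0$ ($f{\left(U \right)} = - 4 \left(U - U\right) = \left(-4\right) 0 = 0$)
$Y{\left(P,D \right)} = 3 + D$ ($Y{\left(P,D \right)} = \left(D + 3\right) 1 = \left(3 + D\right) 1 = 3 + D$)
$Y{\left(X,-4 \right)} 14 + f{\left(3 \right)} = \left(3 - 4\right) 14 + 0 = \left(-1\right) 14 + 0 = -14 + 0 = -14$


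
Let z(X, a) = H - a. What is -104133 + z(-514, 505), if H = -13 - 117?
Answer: -104768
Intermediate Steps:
H = -130
z(X, a) = -130 - a
-104133 + z(-514, 505) = -104133 + (-130 - 1*505) = -104133 + (-130 - 505) = -104133 - 635 = -104768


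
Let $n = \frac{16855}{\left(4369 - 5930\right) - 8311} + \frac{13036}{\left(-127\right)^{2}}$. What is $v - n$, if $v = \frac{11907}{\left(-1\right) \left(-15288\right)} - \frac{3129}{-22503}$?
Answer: $\frac{166934794113}{91873106576} \approx 1.817$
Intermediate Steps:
$n = - \frac{143162903}{159225488}$ ($n = \frac{16855}{-1561 - 8311} + \frac{13036}{16129} = \frac{16855}{-9872} + 13036 \cdot \frac{1}{16129} = 16855 \left(- \frac{1}{9872}\right) + \frac{13036}{16129} = - \frac{16855}{9872} + \frac{13036}{16129} = - \frac{143162903}{159225488} \approx -0.89912$)
$v = \frac{4237}{4616}$ ($v = \frac{11907}{15288} - - \frac{1043}{7501} = 11907 \cdot \frac{1}{15288} + \frac{1043}{7501} = \frac{81}{104} + \frac{1043}{7501} = \frac{4237}{4616} \approx 0.91789$)
$v - n = \frac{4237}{4616} - - \frac{143162903}{159225488} = \frac{4237}{4616} + \frac{143162903}{159225488} = \frac{166934794113}{91873106576}$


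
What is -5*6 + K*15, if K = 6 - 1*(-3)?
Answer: 105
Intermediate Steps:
K = 9 (K = 6 + 3 = 9)
-5*6 + K*15 = -5*6 + 9*15 = -30 + 135 = 105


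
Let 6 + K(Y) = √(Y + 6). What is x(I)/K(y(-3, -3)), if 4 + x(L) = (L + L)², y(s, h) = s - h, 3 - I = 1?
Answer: -12/5 - 2*√6/5 ≈ -3.3798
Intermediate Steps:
I = 2 (I = 3 - 1*1 = 3 - 1 = 2)
K(Y) = -6 + √(6 + Y) (K(Y) = -6 + √(Y + 6) = -6 + √(6 + Y))
x(L) = -4 + 4*L² (x(L) = -4 + (L + L)² = -4 + (2*L)² = -4 + 4*L²)
x(I)/K(y(-3, -3)) = (-4 + 4*2²)/(-6 + √(6 + (-3 - 1*(-3)))) = (-4 + 4*4)/(-6 + √(6 + (-3 + 3))) = (-4 + 16)/(-6 + √(6 + 0)) = 12/(-6 + √6)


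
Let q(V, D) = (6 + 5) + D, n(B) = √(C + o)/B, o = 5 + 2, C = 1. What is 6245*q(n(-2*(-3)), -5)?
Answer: 37470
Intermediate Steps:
o = 7
n(B) = 2*√2/B (n(B) = √(1 + 7)/B = √8/B = (2*√2)/B = 2*√2/B)
q(V, D) = 11 + D
6245*q(n(-2*(-3)), -5) = 6245*(11 - 5) = 6245*6 = 37470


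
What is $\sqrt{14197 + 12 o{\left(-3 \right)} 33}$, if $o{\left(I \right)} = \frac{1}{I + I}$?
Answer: $\sqrt{14131} \approx 118.87$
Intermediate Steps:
$o{\left(I \right)} = \frac{1}{2 I}$
$\sqrt{14197 + 12 o{\left(-3 \right)} 33} = \sqrt{14197 + 12 \frac{1}{2 \left(-3\right)} 33} = \sqrt{14197 + 12 \cdot \frac{1}{2} \left(- \frac{1}{3}\right) 33} = \sqrt{14197 + 12 \left(- \frac{1}{6}\right) 33} = \sqrt{14197 - 66} = \sqrt{14131}$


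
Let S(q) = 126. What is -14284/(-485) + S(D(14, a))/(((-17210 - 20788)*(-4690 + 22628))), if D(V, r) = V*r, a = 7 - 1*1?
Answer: 540893910117/18365552230 ≈ 29.452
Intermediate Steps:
a = 6 (a = 7 - 1 = 6)
-14284/(-485) + S(D(14, a))/(((-17210 - 20788)*(-4690 + 22628))) = -14284/(-485) + 126/(((-17210 - 20788)*(-4690 + 22628))) = -14284*(-1/485) + 126/((-37998*17938)) = 14284/485 + 126/(-681608124) = 14284/485 + 126*(-1/681608124) = 14284/485 - 7/37867118 = 540893910117/18365552230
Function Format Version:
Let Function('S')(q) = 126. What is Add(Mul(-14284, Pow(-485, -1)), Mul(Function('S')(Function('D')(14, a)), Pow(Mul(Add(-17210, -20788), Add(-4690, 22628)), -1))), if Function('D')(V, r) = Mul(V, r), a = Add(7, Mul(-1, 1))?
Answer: Rational(540893910117, 18365552230) ≈ 29.452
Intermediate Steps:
a = 6 (a = Add(7, -1) = 6)
Add(Mul(-14284, Pow(-485, -1)), Mul(Function('S')(Function('D')(14, a)), Pow(Mul(Add(-17210, -20788), Add(-4690, 22628)), -1))) = Add(Mul(-14284, Pow(-485, -1)), Mul(126, Pow(Mul(Add(-17210, -20788), Add(-4690, 22628)), -1))) = Add(Mul(-14284, Rational(-1, 485)), Mul(126, Pow(Mul(-37998, 17938), -1))) = Add(Rational(14284, 485), Mul(126, Pow(-681608124, -1))) = Add(Rational(14284, 485), Mul(126, Rational(-1, 681608124))) = Add(Rational(14284, 485), Rational(-7, 37867118)) = Rational(540893910117, 18365552230)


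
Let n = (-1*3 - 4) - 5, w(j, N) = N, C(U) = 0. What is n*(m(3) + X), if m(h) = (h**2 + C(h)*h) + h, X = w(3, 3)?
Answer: -180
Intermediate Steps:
X = 3
m(h) = h + h**2 (m(h) = (h**2 + 0*h) + h = (h**2 + 0) + h = h**2 + h = h + h**2)
n = -12 (n = (-3 - 4) - 5 = -7 - 5 = -12)
n*(m(3) + X) = -12*(3*(1 + 3) + 3) = -12*(3*4 + 3) = -12*(12 + 3) = -12*15 = -180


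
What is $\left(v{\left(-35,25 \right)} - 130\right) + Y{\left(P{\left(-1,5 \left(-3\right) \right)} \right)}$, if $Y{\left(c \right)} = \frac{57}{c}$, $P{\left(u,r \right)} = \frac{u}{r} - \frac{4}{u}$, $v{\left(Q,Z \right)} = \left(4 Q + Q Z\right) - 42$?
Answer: $- \frac{71552}{61} \approx -1173.0$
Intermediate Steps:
$v{\left(Q,Z \right)} = -42 + 4 Q + Q Z$
$P{\left(u,r \right)} = - \frac{4}{u} + \frac{u}{r}$
$\left(v{\left(-35,25 \right)} - 130\right) + Y{\left(P{\left(-1,5 \left(-3\right) \right)} \right)} = \left(\left(-42 + 4 \left(-35\right) - 875\right) - 130\right) + \frac{57}{- \frac{4}{-1} - \frac{1}{5 \left(-3\right)}} = \left(\left(-42 - 140 - 875\right) - 130\right) + \frac{57}{\left(-4\right) \left(-1\right) - \frac{1}{-15}} = \left(-1057 - 130\right) + \frac{57}{4 - - \frac{1}{15}} = -1187 + \frac{57}{4 + \frac{1}{15}} = -1187 + \frac{57}{\frac{61}{15}} = -1187 + 57 \cdot \frac{15}{61} = -1187 + \frac{855}{61} = - \frac{71552}{61}$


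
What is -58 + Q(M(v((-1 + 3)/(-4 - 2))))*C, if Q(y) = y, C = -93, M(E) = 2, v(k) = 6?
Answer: -244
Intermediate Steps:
-58 + Q(M(v((-1 + 3)/(-4 - 2))))*C = -58 + 2*(-93) = -58 - 186 = -244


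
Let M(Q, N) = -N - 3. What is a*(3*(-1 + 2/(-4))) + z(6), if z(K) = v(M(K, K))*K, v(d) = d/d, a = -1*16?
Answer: 78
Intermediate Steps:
a = -16
M(Q, N) = -3 - N
v(d) = 1
z(K) = K (z(K) = 1*K = K)
a*(3*(-1 + 2/(-4))) + z(6) = -48*(-1 + 2/(-4)) + 6 = -48*(-1 + 2*(-1/4)) + 6 = -48*(-1 - 1/2) + 6 = -48*(-3)/2 + 6 = -16*(-9/2) + 6 = 72 + 6 = 78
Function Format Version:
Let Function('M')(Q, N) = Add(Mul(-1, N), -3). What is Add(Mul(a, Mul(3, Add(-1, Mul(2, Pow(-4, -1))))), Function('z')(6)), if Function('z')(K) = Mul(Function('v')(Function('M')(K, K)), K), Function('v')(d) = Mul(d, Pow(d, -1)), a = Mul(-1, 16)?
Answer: 78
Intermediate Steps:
a = -16
Function('M')(Q, N) = Add(-3, Mul(-1, N))
Function('v')(d) = 1
Function('z')(K) = K (Function('z')(K) = Mul(1, K) = K)
Add(Mul(a, Mul(3, Add(-1, Mul(2, Pow(-4, -1))))), Function('z')(6)) = Add(Mul(-16, Mul(3, Add(-1, Mul(2, Pow(-4, -1))))), 6) = Add(Mul(-16, Mul(3, Add(-1, Mul(2, Rational(-1, 4))))), 6) = Add(Mul(-16, Mul(3, Add(-1, Rational(-1, 2)))), 6) = Add(Mul(-16, Mul(3, Rational(-3, 2))), 6) = Add(Mul(-16, Rational(-9, 2)), 6) = Add(72, 6) = 78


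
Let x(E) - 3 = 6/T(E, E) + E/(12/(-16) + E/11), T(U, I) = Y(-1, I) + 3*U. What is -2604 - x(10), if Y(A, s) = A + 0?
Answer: -542023/203 ≈ -2670.1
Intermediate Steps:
Y(A, s) = A
T(U, I) = -1 + 3*U
x(E) = 3 + 6/(-1 + 3*E) + E/(-¾ + E/11) (x(E) = 3 + (6/(-1 + 3*E) + E/(12/(-16) + E/11)) = 3 + (6/(-1 + 3*E) + E/(12*(-1/16) + E*(1/11))) = 3 + (6/(-1 + 3*E) + E/(-¾ + E/11)) = 3 + 6/(-1 + 3*E) + E/(-¾ + E/11))
-2604 - x(10) = -2604 - (-99 - 329*10 + 168*10²)/(33 - 103*10 + 12*10²) = -2604 - (-99 - 3290 + 168*100)/(33 - 1030 + 12*100) = -2604 - (-99 - 3290 + 16800)/(33 - 1030 + 1200) = -2604 - 13411/203 = -542023/203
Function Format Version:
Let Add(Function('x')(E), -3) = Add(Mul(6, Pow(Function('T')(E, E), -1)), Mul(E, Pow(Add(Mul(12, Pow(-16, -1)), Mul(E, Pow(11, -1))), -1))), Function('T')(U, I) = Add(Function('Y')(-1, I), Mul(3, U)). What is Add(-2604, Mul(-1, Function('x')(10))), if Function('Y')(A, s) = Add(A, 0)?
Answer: Rational(-542023, 203) ≈ -2670.1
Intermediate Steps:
Function('Y')(A, s) = A
Function('T')(U, I) = Add(-1, Mul(3, U))
Function('x')(E) = Add(3, Mul(6, Pow(Add(-1, Mul(3, E)), -1)), Mul(E, Pow(Add(Rational(-3, 4), Mul(Rational(1, 11), E)), -1))) (Function('x')(E) = Add(3, Add(Mul(6, Pow(Add(-1, Mul(3, E)), -1)), Mul(E, Pow(Add(Mul(12, Pow(-16, -1)), Mul(E, Pow(11, -1))), -1)))) = Add(3, Add(Mul(6, Pow(Add(-1, Mul(3, E)), -1)), Mul(E, Pow(Add(Mul(12, Rational(-1, 16)), Mul(E, Rational(1, 11))), -1)))) = Add(3, Add(Mul(6, Pow(Add(-1, Mul(3, E)), -1)), Mul(E, Pow(Add(Rational(-3, 4), Mul(Rational(1, 11), E)), -1)))) = Add(3, Mul(6, Pow(Add(-1, Mul(3, E)), -1)), Mul(E, Pow(Add(Rational(-3, 4), Mul(Rational(1, 11), E)), -1))))
Add(-2604, Mul(-1, Function('x')(10))) = Add(-2604, Mul(-1, Mul(Pow(Add(33, Mul(-103, 10), Mul(12, Pow(10, 2))), -1), Add(-99, Mul(-329, 10), Mul(168, Pow(10, 2)))))) = Add(-2604, Mul(-1, Mul(Pow(Add(33, -1030, Mul(12, 100)), -1), Add(-99, -3290, Mul(168, 100))))) = Add(-2604, Mul(-1, Mul(Pow(Add(33, -1030, 1200), -1), Add(-99, -3290, 16800)))) = Add(-2604, Mul(-1, Mul(Pow(203, -1), 13411))) = Add(-2604, Mul(-1, Mul(Rational(1, 203), 13411))) = Add(-2604, Mul(-1, Rational(13411, 203))) = Add(-2604, Rational(-13411, 203)) = Rational(-542023, 203)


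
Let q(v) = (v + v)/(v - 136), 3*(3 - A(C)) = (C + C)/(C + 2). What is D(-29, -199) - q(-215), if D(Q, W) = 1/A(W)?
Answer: -383809/482625 ≈ -0.79525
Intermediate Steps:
A(C) = 3 - 2*C/(3*(2 + C)) (A(C) = 3 - (C + C)/(3*(C + 2)) = 3 - 2*C/(3*(2 + C)))
D(Q, W) = 3*(2 + W)/(18 + 7*W) (D(Q, W) = 1/((18 + 7*W)/(3*(2 + W))) = 3*(2 + W)/(18 + 7*W))
q(v) = 2*v/(-136 + v) (q(v) = (2*v)/(-136 + v) = 2*v/(-136 + v))
D(-29, -199) - q(-215) = 3*(2 - 199)/(18 + 7*(-199)) - 2*(-215)/(-136 - 215) = 3*(-197)/(18 - 1393) - 2*(-215)/(-351) = 3*(-197)/(-1375) - 2*(-215)*(-1)/351 = 3*(-1/1375)*(-197) - 1*430/351 = 591/1375 - 430/351 = -383809/482625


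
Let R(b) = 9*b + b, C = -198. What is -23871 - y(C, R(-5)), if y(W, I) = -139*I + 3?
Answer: -30824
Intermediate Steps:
R(b) = 10*b
y(W, I) = 3 - 139*I
-23871 - y(C, R(-5)) = -23871 - (3 - 1390*(-5)) = -23871 - (3 - 139*(-50)) = -23871 - (3 + 6950) = -23871 - 1*6953 = -23871 - 6953 = -30824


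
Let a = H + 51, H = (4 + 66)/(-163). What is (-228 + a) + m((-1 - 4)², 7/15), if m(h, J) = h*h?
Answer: 72954/163 ≈ 447.57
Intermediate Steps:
H = -70/163 (H = 70*(-1/163) = -70/163 ≈ -0.42945)
m(h, J) = h²
a = 8243/163 (a = -70/163 + 51 = 8243/163 ≈ 50.571)
(-228 + a) + m((-1 - 4)², 7/15) = (-228 + 8243/163) + ((-1 - 4)²)² = -28921/163 + ((-5)²)² = -28921/163 + 25² = -28921/163 + 625 = 72954/163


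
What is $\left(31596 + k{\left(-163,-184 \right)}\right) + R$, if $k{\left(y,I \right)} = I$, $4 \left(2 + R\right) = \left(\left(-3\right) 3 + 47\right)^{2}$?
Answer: $31771$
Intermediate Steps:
$R = 359$ ($R = -2 + \frac{\left(\left(-3\right) 3 + 47\right)^{2}}{4} = -2 + \frac{\left(-9 + 47\right)^{2}}{4} = -2 + \frac{38^{2}}{4} = -2 + \frac{1}{4} \cdot 1444 = -2 + 361 = 359$)
$\left(31596 + k{\left(-163,-184 \right)}\right) + R = \left(31596 - 184\right) + 359 = 31412 + 359 = 31771$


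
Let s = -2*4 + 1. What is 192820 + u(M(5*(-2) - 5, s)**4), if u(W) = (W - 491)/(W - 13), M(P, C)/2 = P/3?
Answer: 1925702849/9987 ≈ 1.9282e+5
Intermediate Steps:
s = -7 (s = -8 + 1 = -7)
M(P, C) = 2*P/3 (M(P, C) = 2*(P/3) = 2*P/3)
u(W) = (-491 + W)/(-13 + W)
192820 + u(M(5*(-2) - 5, s)**4) = 192820 + (-491 + (2*(5*(-2) - 5)/3)**4)/(-13 + (2*(5*(-2) - 5)/3)**4) = 192820 + (-491 + (2*(-10 - 5)/3)**4)/(-13 + (2*(-10 - 5)/3)**4) = 192820 + (-491 + ((2/3)*(-15))**4)/(-13 + ((2/3)*(-15))**4) = 192820 + (-491 + (-10)**4)/(-13 + (-10)**4) = 192820 + (-491 + 10000)/(-13 + 10000) = 192820 + 9509/9987 = 1925702849/9987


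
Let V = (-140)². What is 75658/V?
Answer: 37829/9800 ≈ 3.8601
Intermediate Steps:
V = 19600
75658/V = 75658/19600 = 75658*(1/19600) = 37829/9800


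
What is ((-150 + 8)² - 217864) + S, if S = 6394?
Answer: -191306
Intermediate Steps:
((-150 + 8)² - 217864) + S = ((-150 + 8)² - 217864) + 6394 = ((-142)² - 217864) + 6394 = (20164 - 217864) + 6394 = -197700 + 6394 = -191306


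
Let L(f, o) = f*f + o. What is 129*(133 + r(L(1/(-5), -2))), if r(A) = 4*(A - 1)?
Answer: 390741/25 ≈ 15630.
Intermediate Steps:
L(f, o) = o + f**2 (L(f, o) = f**2 + o = o + f**2)
r(A) = -4 + 4*A (r(A) = 4*(-1 + A) = -4 + 4*A)
129*(133 + r(L(1/(-5), -2))) = 129*(133 + (-4 + 4*(-2 + (1/(-5))**2))) = 129*(133 + (-4 + 4*(-2 + (-1/5)**2))) = 129*(133 + (-4 + 4*(-2 + 1/25))) = 129*(133 + (-4 + 4*(-49/25))) = 129*(133 + (-4 - 196/25)) = 129*(133 - 296/25) = 129*(3029/25) = 390741/25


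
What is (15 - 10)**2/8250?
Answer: 1/330 ≈ 0.0030303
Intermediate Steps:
(15 - 10)**2/8250 = 5**2*(1/8250) = 25*(1/8250) = 1/330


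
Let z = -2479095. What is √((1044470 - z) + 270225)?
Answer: √3793790 ≈ 1947.8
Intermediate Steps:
√((1044470 - z) + 270225) = √((1044470 - 1*(-2479095)) + 270225) = √((1044470 + 2479095) + 270225) = √(3523565 + 270225) = √3793790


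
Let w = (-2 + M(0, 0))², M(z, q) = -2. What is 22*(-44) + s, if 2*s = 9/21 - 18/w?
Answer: -108455/112 ≈ -968.35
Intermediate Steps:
w = 16 (w = (-2 - 2)² = (-4)² = 16)
s = -39/112 (s = (9/21 - 18/16)/2 = (9*(1/21) - 18*1/16)/2 = (3/7 - 9/8)/2 = (½)*(-39/56) = -39/112 ≈ -0.34821)
22*(-44) + s = 22*(-44) - 39/112 = -968 - 39/112 = -108455/112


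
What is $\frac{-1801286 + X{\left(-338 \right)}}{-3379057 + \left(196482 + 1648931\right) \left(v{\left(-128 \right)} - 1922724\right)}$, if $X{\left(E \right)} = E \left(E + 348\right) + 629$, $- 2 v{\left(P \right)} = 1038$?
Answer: $\frac{1804037}{3549181013416} \approx 5.083 \cdot 10^{-7}$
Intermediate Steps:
$v{\left(P \right)} = -519$ ($v{\left(P \right)} = \left(- \frac{1}{2}\right) 1038 = -519$)
$X{\left(E \right)} = 629 + E \left(348 + E\right)$ ($X{\left(E \right)} = E \left(348 + E\right) + 629 = 629 + E \left(348 + E\right)$)
$\frac{-1801286 + X{\left(-338 \right)}}{-3379057 + \left(196482 + 1648931\right) \left(v{\left(-128 \right)} - 1922724\right)} = \frac{-1801286 + \left(629 + \left(-338\right)^{2} + 348 \left(-338\right)\right)}{-3379057 + \left(196482 + 1648931\right) \left(-519 - 1922724\right)} = \frac{-1801286 + \left(629 + 114244 - 117624\right)}{-3379057 + 1845413 \left(-1923243\right)} = \frac{-1801286 - 2751}{-3379057 - 3549177634359} = - \frac{1804037}{-3549181013416} = \left(-1804037\right) \left(- \frac{1}{3549181013416}\right) = \frac{1804037}{3549181013416}$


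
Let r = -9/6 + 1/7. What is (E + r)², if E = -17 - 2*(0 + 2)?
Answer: 97969/196 ≈ 499.84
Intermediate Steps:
r = -19/14 (r = -9*⅙ + 1*(⅐) = -3/2 + ⅐ = -19/14 ≈ -1.3571)
E = -21 (E = -17 - 2*2 = -17 - 1*4 = -17 - 4 = -21)
(E + r)² = (-21 - 19/14)² = (-313/14)² = 97969/196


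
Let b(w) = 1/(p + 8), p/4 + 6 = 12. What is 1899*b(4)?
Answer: 1899/32 ≈ 59.344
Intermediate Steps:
p = 24 (p = -24 + 4*12 = -24 + 48 = 24)
b(w) = 1/32 (b(w) = 1/(24 + 8) = 1/32)
1899*b(4) = 1899*(1/32) = 1899/32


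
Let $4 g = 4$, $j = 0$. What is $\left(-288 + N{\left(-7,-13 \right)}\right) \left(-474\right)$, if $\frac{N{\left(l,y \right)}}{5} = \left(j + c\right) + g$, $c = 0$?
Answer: $134142$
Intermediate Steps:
$g = 1$ ($g = \frac{1}{4} \cdot 4 = 1$)
$N{\left(l,y \right)} = 5$ ($N{\left(l,y \right)} = 5 \left(\left(0 + 0\right) + 1\right) = 5 \left(0 + 1\right) = 5 \cdot 1 = 5$)
$\left(-288 + N{\left(-7,-13 \right)}\right) \left(-474\right) = \left(-288 + 5\right) \left(-474\right) = \left(-283\right) \left(-474\right) = 134142$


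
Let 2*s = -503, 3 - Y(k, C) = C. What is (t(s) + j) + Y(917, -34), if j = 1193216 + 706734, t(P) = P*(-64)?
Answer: 1916083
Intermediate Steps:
Y(k, C) = 3 - C
s = -503/2 (s = (1/2)*(-503) = -503/2 ≈ -251.50)
t(P) = -64*P
j = 1899950
(t(s) + j) + Y(917, -34) = (-64*(-503/2) + 1899950) + (3 - 1*(-34)) = (16096 + 1899950) + (3 + 34) = 1916046 + 37 = 1916083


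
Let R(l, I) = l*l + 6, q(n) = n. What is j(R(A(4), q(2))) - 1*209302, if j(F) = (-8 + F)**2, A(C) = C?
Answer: -209106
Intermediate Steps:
R(l, I) = 6 + l**2 (R(l, I) = l**2 + 6 = 6 + l**2)
j(R(A(4), q(2))) - 1*209302 = (-8 + (6 + 4**2))**2 - 1*209302 = (-8 + (6 + 16))**2 - 209302 = (-8 + 22)**2 - 209302 = 14**2 - 209302 = 196 - 209302 = -209106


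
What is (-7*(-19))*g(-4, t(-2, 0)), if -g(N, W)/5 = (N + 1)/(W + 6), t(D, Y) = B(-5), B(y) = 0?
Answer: 665/2 ≈ 332.50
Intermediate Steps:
t(D, Y) = 0
g(N, W) = -5*(1 + N)/(6 + W) (g(N, W) = -5*(N + 1)/(W + 6) = -5*(1 + N)/(6 + W))
(-7*(-19))*g(-4, t(-2, 0)) = (-7*(-19))*(5*(-1 - 1*(-4))/(6 + 0)) = 133*(5*(-1 + 4)/6) = 133*(5*(⅙)*3) = 133*(5/2) = 665/2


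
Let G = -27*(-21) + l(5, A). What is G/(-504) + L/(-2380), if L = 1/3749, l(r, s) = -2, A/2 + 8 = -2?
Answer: -180045743/160607160 ≈ -1.1210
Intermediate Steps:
A = -20 (A = -16 + 2*(-2) = -16 - 4 = -20)
L = 1/3749 ≈ 0.00026674
G = 565 (G = -27*(-21) - 2 = 567 - 2 = 565)
G/(-504) + L/(-2380) = 565/(-504) + (1/3749)/(-2380) = 565*(-1/504) + (1/3749)*(-1/2380) = -565/504 - 1/8922620 = -180045743/160607160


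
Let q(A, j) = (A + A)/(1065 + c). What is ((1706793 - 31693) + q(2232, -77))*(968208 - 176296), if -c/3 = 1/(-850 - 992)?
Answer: 867435900663816352/653911 ≈ 1.3265e+12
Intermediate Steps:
c = 1/614 (c = -3/(-850 - 992) = -3/(-1842) = -3*(-1/1842) = 1/614 ≈ 0.0016287)
q(A, j) = 1228*A/653911 (q(A, j) = (A + A)/(1065 + 1/614) = (2*A)/(653911/614) = (2*A)*(614/653911) = 1228*A/653911)
((1706793 - 31693) + q(2232, -77))*(968208 - 176296) = ((1706793 - 31693) + (1228/653911)*2232)*(968208 - 176296) = (1675100 + 2740896/653911)*791912 = (1095369056996/653911)*791912 = 867435900663816352/653911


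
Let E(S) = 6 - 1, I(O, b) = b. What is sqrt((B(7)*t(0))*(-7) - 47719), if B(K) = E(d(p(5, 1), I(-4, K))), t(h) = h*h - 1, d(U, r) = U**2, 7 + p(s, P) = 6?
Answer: 2*I*sqrt(11921) ≈ 218.37*I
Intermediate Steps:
p(s, P) = -1 (p(s, P) = -7 + 6 = -1)
E(S) = 5
t(h) = -1 + h**2 (t(h) = h**2 - 1 = -1 + h**2)
B(K) = 5
sqrt((B(7)*t(0))*(-7) - 47719) = sqrt((5*(-1 + 0**2))*(-7) - 47719) = sqrt((5*(-1 + 0))*(-7) - 47719) = sqrt((5*(-1))*(-7) - 47719) = sqrt(-5*(-7) - 47719) = sqrt(35 - 47719) = sqrt(-47684) = 2*I*sqrt(11921)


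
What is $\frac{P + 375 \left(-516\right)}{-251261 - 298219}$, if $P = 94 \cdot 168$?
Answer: $\frac{14809}{45790} \approx 0.32341$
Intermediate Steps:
$P = 15792$
$\frac{P + 375 \left(-516\right)}{-251261 - 298219} = \frac{15792 + 375 \left(-516\right)}{-251261 - 298219} = \frac{15792 - 193500}{-549480} = \left(-177708\right) \left(- \frac{1}{549480}\right) = \frac{14809}{45790}$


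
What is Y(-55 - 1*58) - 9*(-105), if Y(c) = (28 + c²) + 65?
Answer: 13807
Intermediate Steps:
Y(c) = 93 + c²
Y(-55 - 1*58) - 9*(-105) = (93 + (-55 - 1*58)²) - 9*(-105) = (93 + (-55 - 58)²) - 1*(-945) = (93 + (-113)²) + 945 = (93 + 12769) + 945 = 12862 + 945 = 13807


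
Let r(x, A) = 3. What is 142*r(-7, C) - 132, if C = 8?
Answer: 294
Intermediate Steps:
142*r(-7, C) - 132 = 142*3 - 132 = 426 - 132 = 294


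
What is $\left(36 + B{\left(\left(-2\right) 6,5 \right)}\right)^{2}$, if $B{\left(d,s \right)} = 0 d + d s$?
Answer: $576$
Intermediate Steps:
$B{\left(d,s \right)} = d s$ ($B{\left(d,s \right)} = 0 + d s = d s$)
$\left(36 + B{\left(\left(-2\right) 6,5 \right)}\right)^{2} = \left(36 + \left(-2\right) 6 \cdot 5\right)^{2} = \left(36 - 60\right)^{2} = \left(-24\right)^{2} = 576$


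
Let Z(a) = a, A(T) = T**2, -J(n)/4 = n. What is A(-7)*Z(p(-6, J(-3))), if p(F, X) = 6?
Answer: 294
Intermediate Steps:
J(n) = -4*n
A(-7)*Z(p(-6, J(-3))) = (-7)**2*6 = 49*6 = 294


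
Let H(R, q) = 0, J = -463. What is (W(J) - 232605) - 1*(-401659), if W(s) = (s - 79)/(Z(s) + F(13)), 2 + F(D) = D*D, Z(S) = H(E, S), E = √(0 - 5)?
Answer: 28231476/167 ≈ 1.6905e+5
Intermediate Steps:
E = I*√5 (E = √(-5) = I*√5 ≈ 2.2361*I)
Z(S) = 0
F(D) = -2 + D² (F(D) = -2 + D*D = -2 + D²)
W(s) = -79/167 + s/167 (W(s) = (s - 79)/(0 + (-2 + 13²)) = (-79 + s)/(0 + (-2 + 169)) = (-79 + s)/(0 + 167) = (-79 + s)/167 = (-79 + s)*(1/167) = -79/167 + s/167)
(W(J) - 232605) - 1*(-401659) = ((-79/167 + (1/167)*(-463)) - 232605) - 1*(-401659) = ((-79/167 - 463/167) - 232605) + 401659 = (-542/167 - 232605) + 401659 = -38845577/167 + 401659 = 28231476/167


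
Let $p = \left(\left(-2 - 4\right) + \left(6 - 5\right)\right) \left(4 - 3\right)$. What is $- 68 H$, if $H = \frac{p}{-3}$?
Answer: $- \frac{340}{3} \approx -113.33$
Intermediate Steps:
$p = -5$ ($p = \left(\left(-2 - 4\right) + 1\right) 1 = \left(-6 + 1\right) 1 = \left(-5\right) 1 = -5$)
$H = \frac{5}{3}$ ($H = - \frac{5}{-3} = \left(-5\right) \left(- \frac{1}{3}\right) = \frac{5}{3} \approx 1.6667$)
$- 68 H = \left(-68\right) \frac{5}{3} = - \frac{340}{3}$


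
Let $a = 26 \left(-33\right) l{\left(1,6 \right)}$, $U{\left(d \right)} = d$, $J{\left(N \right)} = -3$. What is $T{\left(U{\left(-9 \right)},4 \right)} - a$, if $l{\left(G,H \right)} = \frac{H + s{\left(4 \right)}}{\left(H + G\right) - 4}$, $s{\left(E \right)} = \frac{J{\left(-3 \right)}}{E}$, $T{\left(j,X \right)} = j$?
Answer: $\frac{2985}{2} \approx 1492.5$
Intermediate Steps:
$s{\left(E \right)} = - \frac{3}{E}$
$l{\left(G,H \right)} = \frac{- \frac{3}{4} + H}{-4 + G + H}$ ($l{\left(G,H \right)} = \frac{H - \frac{3}{4}}{\left(H + G\right) - 4} = \frac{H - \frac{3}{4}}{\left(G + H\right) - 4} = \frac{H - \frac{3}{4}}{-4 + G + H} = \frac{- \frac{3}{4} + H}{-4 + G + H}$)
$a = - \frac{3003}{2}$ ($a = 26 \left(-33\right) \frac{- \frac{3}{4} + 6}{-4 + 1 + 6} = - 858 \cdot \frac{1}{3} \cdot \frac{21}{4} = \left(-858\right) \frac{7}{4} = - \frac{3003}{2} \approx -1501.5$)
$T{\left(U{\left(-9 \right)},4 \right)} - a = -9 - - \frac{3003}{2} = -9 + \frac{3003}{2} = \frac{2985}{2}$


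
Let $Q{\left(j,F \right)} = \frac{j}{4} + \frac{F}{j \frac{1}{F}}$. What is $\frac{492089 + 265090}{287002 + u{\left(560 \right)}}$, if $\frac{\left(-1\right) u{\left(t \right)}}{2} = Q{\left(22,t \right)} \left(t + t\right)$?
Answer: $- \frac{2776323}{116070166} \approx -0.023919$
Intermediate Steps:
$Q{\left(j,F \right)} = \frac{j}{4} + \frac{F^{2}}{j}$ ($Q{\left(j,F \right)} = j \frac{1}{4} + F \frac{F}{j} = \frac{j}{4} + \frac{F^{2}}{j}$)
$u{\left(t \right)} = - 4 t \left(\frac{11}{2} + \frac{t^{2}}{22}\right)$ ($u{\left(t \right)} = - 2 \left(\frac{1}{4} \cdot 22 + \frac{t^{2}}{22}\right) \left(t + t\right) = - 2 \left(\frac{11}{2} + t^{2} \cdot \frac{1}{22}\right) 2 t = - 2 \left(\frac{11}{2} + \frac{t^{2}}{22}\right) 2 t = - 2 \cdot 2 t \left(\frac{11}{2} + \frac{t^{2}}{22}\right) = - 4 t \left(\frac{11}{2} + \frac{t^{2}}{22}\right)$)
$\frac{492089 + 265090}{287002 + u{\left(560 \right)}} = \frac{492089 + 265090}{287002 - \frac{1120 \left(121 + 560^{2}\right)}{11}} = \frac{757179}{287002 - \frac{1120 \left(121 + 313600\right)}{11}} = \frac{757179}{287002 - \frac{1120}{11} \cdot 313721} = \frac{757179}{287002 - \frac{351367520}{11}} = \frac{757179}{- \frac{348210498}{11}} = 757179 \left(- \frac{11}{348210498}\right) = - \frac{2776323}{116070166}$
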